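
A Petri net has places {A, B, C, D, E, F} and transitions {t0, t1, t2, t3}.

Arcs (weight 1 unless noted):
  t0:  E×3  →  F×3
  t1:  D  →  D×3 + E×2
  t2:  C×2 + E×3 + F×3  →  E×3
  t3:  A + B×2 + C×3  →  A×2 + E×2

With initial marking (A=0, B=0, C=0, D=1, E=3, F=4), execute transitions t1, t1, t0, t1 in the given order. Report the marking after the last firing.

step 1: fire t1:  (A=0, B=0, C=0, D=1, E=3, F=4) → (A=0, B=0, C=0, D=3, E=5, F=4)
step 2: fire t1:  (A=0, B=0, C=0, D=3, E=5, F=4) → (A=0, B=0, C=0, D=5, E=7, F=4)
step 3: fire t0:  (A=0, B=0, C=0, D=5, E=7, F=4) → (A=0, B=0, C=0, D=5, E=4, F=7)
step 4: fire t1:  (A=0, B=0, C=0, D=5, E=4, F=7) → (A=0, B=0, C=0, D=7, E=6, F=7)

(A=0, B=0, C=0, D=7, E=6, F=7)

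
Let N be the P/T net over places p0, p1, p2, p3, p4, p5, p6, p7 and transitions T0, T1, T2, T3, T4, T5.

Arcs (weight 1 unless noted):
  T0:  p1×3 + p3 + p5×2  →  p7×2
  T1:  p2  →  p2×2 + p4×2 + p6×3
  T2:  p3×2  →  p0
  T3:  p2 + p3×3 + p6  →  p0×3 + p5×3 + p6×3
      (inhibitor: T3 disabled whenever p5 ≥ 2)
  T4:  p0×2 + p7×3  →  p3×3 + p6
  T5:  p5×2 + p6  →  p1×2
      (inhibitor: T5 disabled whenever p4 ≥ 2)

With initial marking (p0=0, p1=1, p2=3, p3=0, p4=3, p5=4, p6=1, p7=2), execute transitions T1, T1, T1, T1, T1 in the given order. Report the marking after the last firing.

(p0=0, p1=1, p2=8, p3=0, p4=13, p5=4, p6=16, p7=2)

step 1: fire T1:  (p0=0, p1=1, p2=3, p3=0, p4=3, p5=4, p6=1, p7=2) → (p0=0, p1=1, p2=4, p3=0, p4=5, p5=4, p6=4, p7=2)
step 2: fire T1:  (p0=0, p1=1, p2=4, p3=0, p4=5, p5=4, p6=4, p7=2) → (p0=0, p1=1, p2=5, p3=0, p4=7, p5=4, p6=7, p7=2)
step 3: fire T1:  (p0=0, p1=1, p2=5, p3=0, p4=7, p5=4, p6=7, p7=2) → (p0=0, p1=1, p2=6, p3=0, p4=9, p5=4, p6=10, p7=2)
step 4: fire T1:  (p0=0, p1=1, p2=6, p3=0, p4=9, p5=4, p6=10, p7=2) → (p0=0, p1=1, p2=7, p3=0, p4=11, p5=4, p6=13, p7=2)
step 5: fire T1:  (p0=0, p1=1, p2=7, p3=0, p4=11, p5=4, p6=13, p7=2) → (p0=0, p1=1, p2=8, p3=0, p4=13, p5=4, p6=16, p7=2)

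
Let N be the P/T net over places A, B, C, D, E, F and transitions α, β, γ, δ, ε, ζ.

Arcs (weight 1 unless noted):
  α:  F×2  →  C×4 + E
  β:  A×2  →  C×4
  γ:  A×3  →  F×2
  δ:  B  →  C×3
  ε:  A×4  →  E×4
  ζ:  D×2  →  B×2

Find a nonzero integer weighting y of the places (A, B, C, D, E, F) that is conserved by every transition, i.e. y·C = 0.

y = (A:2, B:3, C:1, D:3, E:2, F:3)

Incidence matrix C (rows=places, cols=transitions):
        α    β    γ    δ    ε    ζ
    A   0   -2   -3    0   -4    0
    B   0    0    0   -1    0    2
    C   4    4    0    3    0    0
    D   0    0    0    0    0   -2
    E   1    0    0    0    4    0
    F  -2    0    2    0    0    0

Candidate y = [2, 3, 1, 3, 2, 3]; check y·C column-wise:
  col α: 2·0 + 3·0 + 1·4 + 3·0 + 2·1 + 3·-2 = 0
  col β: 2·-2 + 3·0 + 1·4 + 3·0 + 2·0 + 3·0 = 0
  col γ: 2·-3 + 3·0 + 1·0 + 3·0 + 2·0 + 3·2 = 0
  col δ: 2·0 + 3·-1 + 1·3 + 3·0 + 2·0 + 3·0 = 0
  col ε: 2·-4 + 3·0 + 1·0 + 3·0 + 2·4 + 3·0 = 0
  col ζ: 2·0 + 3·2 + 1·0 + 3·-2 + 2·0 + 3·0 = 0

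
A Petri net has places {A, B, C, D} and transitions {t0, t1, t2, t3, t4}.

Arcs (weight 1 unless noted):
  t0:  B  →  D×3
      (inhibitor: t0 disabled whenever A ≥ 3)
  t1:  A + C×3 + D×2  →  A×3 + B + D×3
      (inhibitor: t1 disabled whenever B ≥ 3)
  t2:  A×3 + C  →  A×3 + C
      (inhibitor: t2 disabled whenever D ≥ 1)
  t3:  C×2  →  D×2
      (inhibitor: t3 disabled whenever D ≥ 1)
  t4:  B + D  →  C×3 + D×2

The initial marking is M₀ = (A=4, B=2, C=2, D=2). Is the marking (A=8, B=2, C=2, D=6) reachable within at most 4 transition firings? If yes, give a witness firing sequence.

step 1: fire t4:  (A=4, B=2, C=2, D=2) → (A=4, B=1, C=5, D=3)
step 2: fire t1:  (A=4, B=1, C=5, D=3) → (A=6, B=2, C=2, D=4)
step 3: fire t4:  (A=6, B=2, C=2, D=4) → (A=6, B=1, C=5, D=5)
step 4: fire t1:  (A=6, B=1, C=5, D=5) → (A=8, B=2, C=2, D=6)

YES — reachable via ⟨t4, t1, t4, t1⟩ (4 firings)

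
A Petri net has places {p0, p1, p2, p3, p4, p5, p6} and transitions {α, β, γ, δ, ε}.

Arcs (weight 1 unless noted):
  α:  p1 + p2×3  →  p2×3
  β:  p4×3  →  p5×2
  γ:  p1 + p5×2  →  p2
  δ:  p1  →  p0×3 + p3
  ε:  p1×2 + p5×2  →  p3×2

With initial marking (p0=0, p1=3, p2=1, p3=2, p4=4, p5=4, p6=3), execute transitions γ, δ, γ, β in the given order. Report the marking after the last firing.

step 1: fire γ:  (p0=0, p1=3, p2=1, p3=2, p4=4, p5=4, p6=3) → (p0=0, p1=2, p2=2, p3=2, p4=4, p5=2, p6=3)
step 2: fire δ:  (p0=0, p1=2, p2=2, p3=2, p4=4, p5=2, p6=3) → (p0=3, p1=1, p2=2, p3=3, p4=4, p5=2, p6=3)
step 3: fire γ:  (p0=3, p1=1, p2=2, p3=3, p4=4, p5=2, p6=3) → (p0=3, p1=0, p2=3, p3=3, p4=4, p5=0, p6=3)
step 4: fire β:  (p0=3, p1=0, p2=3, p3=3, p4=4, p5=0, p6=3) → (p0=3, p1=0, p2=3, p3=3, p4=1, p5=2, p6=3)

(p0=3, p1=0, p2=3, p3=3, p4=1, p5=2, p6=3)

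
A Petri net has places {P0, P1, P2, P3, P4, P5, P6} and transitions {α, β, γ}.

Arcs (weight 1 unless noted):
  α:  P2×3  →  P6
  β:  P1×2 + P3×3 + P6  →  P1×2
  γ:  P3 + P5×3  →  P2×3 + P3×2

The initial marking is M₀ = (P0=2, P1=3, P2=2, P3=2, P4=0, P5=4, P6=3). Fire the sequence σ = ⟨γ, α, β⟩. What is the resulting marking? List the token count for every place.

(P0=2, P1=3, P2=2, P3=0, P4=0, P5=1, P6=3)

step 1: fire γ:  (P0=2, P1=3, P2=2, P3=2, P4=0, P5=4, P6=3) → (P0=2, P1=3, P2=5, P3=3, P4=0, P5=1, P6=3)
step 2: fire α:  (P0=2, P1=3, P2=5, P3=3, P4=0, P5=1, P6=3) → (P0=2, P1=3, P2=2, P3=3, P4=0, P5=1, P6=4)
step 3: fire β:  (P0=2, P1=3, P2=2, P3=3, P4=0, P5=1, P6=4) → (P0=2, P1=3, P2=2, P3=0, P4=0, P5=1, P6=3)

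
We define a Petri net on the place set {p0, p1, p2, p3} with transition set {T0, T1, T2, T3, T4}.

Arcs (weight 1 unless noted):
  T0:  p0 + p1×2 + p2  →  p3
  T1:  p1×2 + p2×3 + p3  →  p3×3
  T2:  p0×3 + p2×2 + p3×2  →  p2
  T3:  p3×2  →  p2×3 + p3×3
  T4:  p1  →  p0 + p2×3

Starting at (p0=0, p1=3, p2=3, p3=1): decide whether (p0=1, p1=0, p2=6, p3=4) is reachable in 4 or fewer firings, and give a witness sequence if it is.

YES — reachable via ⟨T1, T3, T4⟩ (3 firings)

step 1: fire T1:  (p0=0, p1=3, p2=3, p3=1) → (p0=0, p1=1, p2=0, p3=3)
step 2: fire T3:  (p0=0, p1=1, p2=0, p3=3) → (p0=0, p1=1, p2=3, p3=4)
step 3: fire T4:  (p0=0, p1=1, p2=3, p3=4) → (p0=1, p1=0, p2=6, p3=4)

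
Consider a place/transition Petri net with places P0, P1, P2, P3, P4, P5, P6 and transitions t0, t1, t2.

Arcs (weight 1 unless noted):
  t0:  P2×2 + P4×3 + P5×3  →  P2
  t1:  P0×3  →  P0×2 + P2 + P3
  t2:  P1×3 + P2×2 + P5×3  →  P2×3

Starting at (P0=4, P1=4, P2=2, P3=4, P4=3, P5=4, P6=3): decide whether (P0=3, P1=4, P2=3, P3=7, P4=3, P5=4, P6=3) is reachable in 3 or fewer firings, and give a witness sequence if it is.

depth 0: 1 marking
depth 1: 4 markings reached so far
depth 2: 7 markings reached so far
depth 3: 9 markings reached so far
target is not among the 9 markings reachable within 3 steps

NO — not reachable within 3 firings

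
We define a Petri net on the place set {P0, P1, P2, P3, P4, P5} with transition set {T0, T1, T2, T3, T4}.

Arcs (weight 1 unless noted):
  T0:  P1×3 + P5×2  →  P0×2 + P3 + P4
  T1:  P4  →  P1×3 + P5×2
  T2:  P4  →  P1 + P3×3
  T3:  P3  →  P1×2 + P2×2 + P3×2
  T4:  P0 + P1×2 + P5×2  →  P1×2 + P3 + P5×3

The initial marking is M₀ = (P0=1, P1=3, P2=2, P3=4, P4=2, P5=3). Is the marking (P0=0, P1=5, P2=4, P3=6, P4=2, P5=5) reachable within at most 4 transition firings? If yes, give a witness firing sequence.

depth 0: 1 marking
depth 1: 6 markings reached so far
depth 2: 19 markings reached so far
depth 3: 41 markings reached so far
depth 4: 75 markings reached so far
target is not among the 75 markings reachable within 4 steps

NO — not reachable within 4 firings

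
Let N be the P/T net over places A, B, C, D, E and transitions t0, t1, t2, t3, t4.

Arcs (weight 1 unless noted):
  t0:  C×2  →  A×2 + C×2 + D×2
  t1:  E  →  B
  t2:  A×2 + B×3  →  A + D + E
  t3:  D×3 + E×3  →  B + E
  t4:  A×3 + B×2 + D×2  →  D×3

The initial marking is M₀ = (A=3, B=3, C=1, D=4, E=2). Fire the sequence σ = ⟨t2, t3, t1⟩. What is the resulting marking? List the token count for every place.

step 1: fire t2:  (A=3, B=3, C=1, D=4, E=2) → (A=2, B=0, C=1, D=5, E=3)
step 2: fire t3:  (A=2, B=0, C=1, D=5, E=3) → (A=2, B=1, C=1, D=2, E=1)
step 3: fire t1:  (A=2, B=1, C=1, D=2, E=1) → (A=2, B=2, C=1, D=2, E=0)

(A=2, B=2, C=1, D=2, E=0)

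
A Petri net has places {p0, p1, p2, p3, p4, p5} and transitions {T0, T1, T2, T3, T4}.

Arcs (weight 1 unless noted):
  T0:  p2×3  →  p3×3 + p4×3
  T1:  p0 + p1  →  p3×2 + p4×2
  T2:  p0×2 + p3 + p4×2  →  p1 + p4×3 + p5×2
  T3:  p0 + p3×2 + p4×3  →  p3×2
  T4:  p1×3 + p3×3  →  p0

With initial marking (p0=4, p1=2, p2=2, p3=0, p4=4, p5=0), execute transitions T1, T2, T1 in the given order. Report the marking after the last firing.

step 1: fire T1:  (p0=4, p1=2, p2=2, p3=0, p4=4, p5=0) → (p0=3, p1=1, p2=2, p3=2, p4=6, p5=0)
step 2: fire T2:  (p0=3, p1=1, p2=2, p3=2, p4=6, p5=0) → (p0=1, p1=2, p2=2, p3=1, p4=7, p5=2)
step 3: fire T1:  (p0=1, p1=2, p2=2, p3=1, p4=7, p5=2) → (p0=0, p1=1, p2=2, p3=3, p4=9, p5=2)

(p0=0, p1=1, p2=2, p3=3, p4=9, p5=2)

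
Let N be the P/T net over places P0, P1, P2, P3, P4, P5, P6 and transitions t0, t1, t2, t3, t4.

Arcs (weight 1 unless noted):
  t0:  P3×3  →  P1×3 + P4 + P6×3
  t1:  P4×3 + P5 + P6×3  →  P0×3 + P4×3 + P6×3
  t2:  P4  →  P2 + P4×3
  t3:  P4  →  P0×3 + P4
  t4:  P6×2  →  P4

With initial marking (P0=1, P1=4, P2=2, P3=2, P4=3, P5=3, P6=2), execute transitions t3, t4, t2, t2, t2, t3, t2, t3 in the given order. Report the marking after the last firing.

(P0=10, P1=4, P2=6, P3=2, P4=12, P5=3, P6=0)

step 1: fire t3:  (P0=1, P1=4, P2=2, P3=2, P4=3, P5=3, P6=2) → (P0=4, P1=4, P2=2, P3=2, P4=3, P5=3, P6=2)
step 2: fire t4:  (P0=4, P1=4, P2=2, P3=2, P4=3, P5=3, P6=2) → (P0=4, P1=4, P2=2, P3=2, P4=4, P5=3, P6=0)
step 3: fire t2:  (P0=4, P1=4, P2=2, P3=2, P4=4, P5=3, P6=0) → (P0=4, P1=4, P2=3, P3=2, P4=6, P5=3, P6=0)
step 4: fire t2:  (P0=4, P1=4, P2=3, P3=2, P4=6, P5=3, P6=0) → (P0=4, P1=4, P2=4, P3=2, P4=8, P5=3, P6=0)
step 5: fire t2:  (P0=4, P1=4, P2=4, P3=2, P4=8, P5=3, P6=0) → (P0=4, P1=4, P2=5, P3=2, P4=10, P5=3, P6=0)
step 6: fire t3:  (P0=4, P1=4, P2=5, P3=2, P4=10, P5=3, P6=0) → (P0=7, P1=4, P2=5, P3=2, P4=10, P5=3, P6=0)
step 7: fire t2:  (P0=7, P1=4, P2=5, P3=2, P4=10, P5=3, P6=0) → (P0=7, P1=4, P2=6, P3=2, P4=12, P5=3, P6=0)
step 8: fire t3:  (P0=7, P1=4, P2=6, P3=2, P4=12, P5=3, P6=0) → (P0=10, P1=4, P2=6, P3=2, P4=12, P5=3, P6=0)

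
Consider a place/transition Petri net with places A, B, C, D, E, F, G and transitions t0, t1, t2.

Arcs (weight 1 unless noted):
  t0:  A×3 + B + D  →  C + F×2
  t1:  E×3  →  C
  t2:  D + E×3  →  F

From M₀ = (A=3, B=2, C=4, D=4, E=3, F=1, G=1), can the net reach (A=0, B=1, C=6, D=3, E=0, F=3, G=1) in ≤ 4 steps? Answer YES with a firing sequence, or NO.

step 1: fire t0:  (A=3, B=2, C=4, D=4, E=3, F=1, G=1) → (A=0, B=1, C=5, D=3, E=3, F=3, G=1)
step 2: fire t1:  (A=0, B=1, C=5, D=3, E=3, F=3, G=1) → (A=0, B=1, C=6, D=3, E=0, F=3, G=1)

YES — reachable via ⟨t0, t1⟩ (2 firings)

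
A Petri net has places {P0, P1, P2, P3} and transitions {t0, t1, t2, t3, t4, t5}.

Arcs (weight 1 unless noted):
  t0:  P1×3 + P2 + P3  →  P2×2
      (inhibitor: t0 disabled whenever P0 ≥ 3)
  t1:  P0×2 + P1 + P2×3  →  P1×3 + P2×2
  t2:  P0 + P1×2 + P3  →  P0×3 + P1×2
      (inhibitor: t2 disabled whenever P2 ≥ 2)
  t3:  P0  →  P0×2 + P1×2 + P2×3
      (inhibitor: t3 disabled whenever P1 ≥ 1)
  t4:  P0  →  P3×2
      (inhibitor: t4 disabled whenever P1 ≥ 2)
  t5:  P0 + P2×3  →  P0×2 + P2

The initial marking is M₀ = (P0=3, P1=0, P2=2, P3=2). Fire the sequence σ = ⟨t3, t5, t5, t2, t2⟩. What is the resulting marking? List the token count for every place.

(P0=10, P1=2, P2=1, P3=0)

step 1: fire t3:  (P0=3, P1=0, P2=2, P3=2) → (P0=4, P1=2, P2=5, P3=2)
step 2: fire t5:  (P0=4, P1=2, P2=5, P3=2) → (P0=5, P1=2, P2=3, P3=2)
step 3: fire t5:  (P0=5, P1=2, P2=3, P3=2) → (P0=6, P1=2, P2=1, P3=2)
step 4: fire t2:  (P0=6, P1=2, P2=1, P3=2) → (P0=8, P1=2, P2=1, P3=1)
step 5: fire t2:  (P0=8, P1=2, P2=1, P3=1) → (P0=10, P1=2, P2=1, P3=0)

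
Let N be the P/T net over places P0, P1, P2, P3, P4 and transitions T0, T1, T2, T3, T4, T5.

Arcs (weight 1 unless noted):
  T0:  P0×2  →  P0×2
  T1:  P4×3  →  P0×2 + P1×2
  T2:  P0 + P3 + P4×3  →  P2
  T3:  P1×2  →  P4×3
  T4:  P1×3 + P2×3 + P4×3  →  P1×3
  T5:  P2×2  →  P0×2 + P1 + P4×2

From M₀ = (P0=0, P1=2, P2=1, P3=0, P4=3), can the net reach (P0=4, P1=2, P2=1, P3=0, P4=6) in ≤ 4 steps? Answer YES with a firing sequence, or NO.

NO — not reachable within 4 firings

depth 0: 1 marking
depth 1: 3 markings reached so far
depth 2: 4 markings reached so far
depth 3: 6 markings reached so far
depth 4: 7 markings reached so far
target is not among the 7 markings reachable within 4 steps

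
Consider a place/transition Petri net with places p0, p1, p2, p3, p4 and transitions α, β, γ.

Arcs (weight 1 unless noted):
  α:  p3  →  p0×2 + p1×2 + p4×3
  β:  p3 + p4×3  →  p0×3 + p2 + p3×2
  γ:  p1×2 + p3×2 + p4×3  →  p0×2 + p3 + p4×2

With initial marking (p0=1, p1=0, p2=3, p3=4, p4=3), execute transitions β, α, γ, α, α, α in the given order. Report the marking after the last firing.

step 1: fire β:  (p0=1, p1=0, p2=3, p3=4, p4=3) → (p0=4, p1=0, p2=4, p3=5, p4=0)
step 2: fire α:  (p0=4, p1=0, p2=4, p3=5, p4=0) → (p0=6, p1=2, p2=4, p3=4, p4=3)
step 3: fire γ:  (p0=6, p1=2, p2=4, p3=4, p4=3) → (p0=8, p1=0, p2=4, p3=3, p4=2)
step 4: fire α:  (p0=8, p1=0, p2=4, p3=3, p4=2) → (p0=10, p1=2, p2=4, p3=2, p4=5)
step 5: fire α:  (p0=10, p1=2, p2=4, p3=2, p4=5) → (p0=12, p1=4, p2=4, p3=1, p4=8)
step 6: fire α:  (p0=12, p1=4, p2=4, p3=1, p4=8) → (p0=14, p1=6, p2=4, p3=0, p4=11)

(p0=14, p1=6, p2=4, p3=0, p4=11)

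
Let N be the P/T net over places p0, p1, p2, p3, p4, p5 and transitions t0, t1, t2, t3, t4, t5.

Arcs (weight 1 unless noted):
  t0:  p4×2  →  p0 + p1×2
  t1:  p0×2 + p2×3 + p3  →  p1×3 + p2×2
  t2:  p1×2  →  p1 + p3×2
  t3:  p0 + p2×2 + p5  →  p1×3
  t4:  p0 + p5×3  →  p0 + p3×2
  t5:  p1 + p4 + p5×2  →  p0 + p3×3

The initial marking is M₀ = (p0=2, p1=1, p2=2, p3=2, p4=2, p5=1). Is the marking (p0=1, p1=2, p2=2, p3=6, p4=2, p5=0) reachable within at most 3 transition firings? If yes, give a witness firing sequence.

depth 0: 1 marking
depth 1: 3 markings reached so far
depth 2: 6 markings reached so far
depth 3: 9 markings reached so far
target is not among the 9 markings reachable within 3 steps

NO — not reachable within 3 firings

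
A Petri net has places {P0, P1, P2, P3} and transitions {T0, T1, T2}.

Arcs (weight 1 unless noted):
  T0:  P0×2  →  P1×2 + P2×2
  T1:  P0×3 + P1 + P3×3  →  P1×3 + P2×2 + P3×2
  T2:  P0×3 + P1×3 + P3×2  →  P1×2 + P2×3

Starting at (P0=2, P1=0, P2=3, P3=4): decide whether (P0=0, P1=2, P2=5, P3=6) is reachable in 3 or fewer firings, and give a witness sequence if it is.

NO — not reachable within 3 firings

depth 0: 1 marking
depth 1: 2 markings reached so far
depth 2: 2 markings reached so far
(frontier empty at depth 2; search complete)
target is not among the 2 markings reachable within 3 steps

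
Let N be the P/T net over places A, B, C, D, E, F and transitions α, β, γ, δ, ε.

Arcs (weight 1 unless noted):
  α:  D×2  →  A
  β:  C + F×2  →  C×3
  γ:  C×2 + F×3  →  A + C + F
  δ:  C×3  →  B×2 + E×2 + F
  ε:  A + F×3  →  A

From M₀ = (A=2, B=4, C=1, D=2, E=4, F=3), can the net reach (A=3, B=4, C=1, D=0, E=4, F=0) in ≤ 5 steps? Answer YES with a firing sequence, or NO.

YES — reachable via ⟨α, ε⟩ (2 firings)

step 1: fire α:  (A=2, B=4, C=1, D=2, E=4, F=3) → (A=3, B=4, C=1, D=0, E=4, F=3)
step 2: fire ε:  (A=3, B=4, C=1, D=0, E=4, F=3) → (A=3, B=4, C=1, D=0, E=4, F=0)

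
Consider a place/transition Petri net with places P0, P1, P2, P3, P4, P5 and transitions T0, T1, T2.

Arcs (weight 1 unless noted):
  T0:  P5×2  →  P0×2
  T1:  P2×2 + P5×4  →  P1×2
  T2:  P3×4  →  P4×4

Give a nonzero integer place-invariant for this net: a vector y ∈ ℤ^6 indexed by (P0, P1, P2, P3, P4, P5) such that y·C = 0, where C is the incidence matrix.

Incidence matrix C (rows=places, cols=transitions):
       T0   T1   T2
   P0   2    0    0
   P1   0    2    0
   P2   0   -2    0
   P3   0    0   -4
   P4   0    0    4
   P5  -2   -4    0

Candidate y = [0, 1, 1, 0, 0, 0]; check y·C column-wise:
  col T0: 0·2 + 1·0 + 1·0 + 0·-2 = 0
  col T1: 1·2 + 1·-2 + 0·-4 = 0
  col T2: 1·0 + 1·0 + 0·-4 + 0·4 = 0

y = (P0:0, P1:1, P2:1, P3:0, P4:0, P5:0)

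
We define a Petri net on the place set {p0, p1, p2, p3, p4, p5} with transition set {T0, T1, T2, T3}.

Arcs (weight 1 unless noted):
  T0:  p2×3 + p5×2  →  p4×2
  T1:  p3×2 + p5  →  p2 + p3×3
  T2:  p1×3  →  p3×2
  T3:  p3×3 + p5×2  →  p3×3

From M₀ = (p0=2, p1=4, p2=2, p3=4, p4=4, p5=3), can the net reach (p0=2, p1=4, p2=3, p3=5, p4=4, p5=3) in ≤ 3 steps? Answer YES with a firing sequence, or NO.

depth 0: 1 marking
depth 1: 4 markings reached so far
depth 2: 9 markings reached so far
depth 3: 13 markings reached so far
target is not among the 13 markings reachable within 3 steps

NO — not reachable within 3 firings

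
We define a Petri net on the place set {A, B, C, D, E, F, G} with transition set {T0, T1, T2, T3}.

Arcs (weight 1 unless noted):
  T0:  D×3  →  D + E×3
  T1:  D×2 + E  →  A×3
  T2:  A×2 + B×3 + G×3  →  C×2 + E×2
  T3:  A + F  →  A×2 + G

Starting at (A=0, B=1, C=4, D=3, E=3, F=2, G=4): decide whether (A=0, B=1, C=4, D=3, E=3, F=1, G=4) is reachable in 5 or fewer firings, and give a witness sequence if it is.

NO — not reachable within 5 firings

depth 0: 1 marking
depth 1: 3 markings reached so far
depth 2: 4 markings reached so far
depth 3: 5 markings reached so far
depth 4: 5 markings reached so far
(frontier empty at depth 4; search complete)
target is not among the 5 markings reachable within 5 steps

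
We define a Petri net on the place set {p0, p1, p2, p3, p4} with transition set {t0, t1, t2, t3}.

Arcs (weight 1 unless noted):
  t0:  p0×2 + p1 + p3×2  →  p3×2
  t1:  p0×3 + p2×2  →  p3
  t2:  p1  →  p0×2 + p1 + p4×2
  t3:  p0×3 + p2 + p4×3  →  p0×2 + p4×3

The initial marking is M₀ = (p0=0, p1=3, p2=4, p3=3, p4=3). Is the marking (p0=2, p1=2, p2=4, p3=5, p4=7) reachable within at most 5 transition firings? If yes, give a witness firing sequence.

depth 0: 1 marking
depth 1: 2 markings reached so far
depth 2: 4 markings reached so far
depth 3: 8 markings reached so far
depth 4: 16 markings reached so far
depth 5: 27 markings reached so far
target is not among the 27 markings reachable within 5 steps

NO — not reachable within 5 firings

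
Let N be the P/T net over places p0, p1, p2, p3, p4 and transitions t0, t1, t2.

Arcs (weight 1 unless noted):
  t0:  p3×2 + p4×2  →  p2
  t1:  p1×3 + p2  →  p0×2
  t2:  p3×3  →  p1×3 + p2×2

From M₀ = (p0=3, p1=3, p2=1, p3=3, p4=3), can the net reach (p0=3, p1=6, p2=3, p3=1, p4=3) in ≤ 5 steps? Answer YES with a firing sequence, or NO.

NO — not reachable within 5 firings

depth 0: 1 marking
depth 1: 4 markings reached so far
depth 2: 6 markings reached so far
depth 3: 7 markings reached so far
depth 4: 7 markings reached so far
(frontier empty at depth 4; search complete)
target is not among the 7 markings reachable within 5 steps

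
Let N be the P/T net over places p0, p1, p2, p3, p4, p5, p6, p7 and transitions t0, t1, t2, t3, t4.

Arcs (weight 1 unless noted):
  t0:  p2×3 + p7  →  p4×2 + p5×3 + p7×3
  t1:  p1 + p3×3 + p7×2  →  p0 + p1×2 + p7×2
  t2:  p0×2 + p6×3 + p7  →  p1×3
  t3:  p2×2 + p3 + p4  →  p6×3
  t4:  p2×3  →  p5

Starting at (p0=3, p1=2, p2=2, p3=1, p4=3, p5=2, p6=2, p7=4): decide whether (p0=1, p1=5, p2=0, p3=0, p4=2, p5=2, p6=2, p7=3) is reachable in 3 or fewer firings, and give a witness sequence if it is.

step 1: fire t3:  (p0=3, p1=2, p2=2, p3=1, p4=3, p5=2, p6=2, p7=4) → (p0=3, p1=2, p2=0, p3=0, p4=2, p5=2, p6=5, p7=4)
step 2: fire t2:  (p0=3, p1=2, p2=0, p3=0, p4=2, p5=2, p6=5, p7=4) → (p0=1, p1=5, p2=0, p3=0, p4=2, p5=2, p6=2, p7=3)

YES — reachable via ⟨t3, t2⟩ (2 firings)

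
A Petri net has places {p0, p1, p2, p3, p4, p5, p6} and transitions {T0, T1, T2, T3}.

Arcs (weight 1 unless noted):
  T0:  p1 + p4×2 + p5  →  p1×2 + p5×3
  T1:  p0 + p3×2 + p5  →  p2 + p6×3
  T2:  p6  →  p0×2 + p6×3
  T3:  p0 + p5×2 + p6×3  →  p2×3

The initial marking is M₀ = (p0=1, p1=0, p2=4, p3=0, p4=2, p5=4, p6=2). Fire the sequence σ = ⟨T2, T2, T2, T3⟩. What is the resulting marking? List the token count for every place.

step 1: fire T2:  (p0=1, p1=0, p2=4, p3=0, p4=2, p5=4, p6=2) → (p0=3, p1=0, p2=4, p3=0, p4=2, p5=4, p6=4)
step 2: fire T2:  (p0=3, p1=0, p2=4, p3=0, p4=2, p5=4, p6=4) → (p0=5, p1=0, p2=4, p3=0, p4=2, p5=4, p6=6)
step 3: fire T2:  (p0=5, p1=0, p2=4, p3=0, p4=2, p5=4, p6=6) → (p0=7, p1=0, p2=4, p3=0, p4=2, p5=4, p6=8)
step 4: fire T3:  (p0=7, p1=0, p2=4, p3=0, p4=2, p5=4, p6=8) → (p0=6, p1=0, p2=7, p3=0, p4=2, p5=2, p6=5)

(p0=6, p1=0, p2=7, p3=0, p4=2, p5=2, p6=5)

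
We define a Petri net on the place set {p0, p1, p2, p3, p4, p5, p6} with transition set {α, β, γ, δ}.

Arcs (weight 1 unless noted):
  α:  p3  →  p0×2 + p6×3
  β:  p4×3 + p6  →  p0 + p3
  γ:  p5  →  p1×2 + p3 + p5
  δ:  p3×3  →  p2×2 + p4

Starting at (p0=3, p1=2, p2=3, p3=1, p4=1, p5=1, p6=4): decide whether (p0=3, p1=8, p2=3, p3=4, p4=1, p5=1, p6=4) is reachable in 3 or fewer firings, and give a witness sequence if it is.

step 1: fire γ:  (p0=3, p1=2, p2=3, p3=1, p4=1, p5=1, p6=4) → (p0=3, p1=4, p2=3, p3=2, p4=1, p5=1, p6=4)
step 2: fire γ:  (p0=3, p1=4, p2=3, p3=2, p4=1, p5=1, p6=4) → (p0=3, p1=6, p2=3, p3=3, p4=1, p5=1, p6=4)
step 3: fire γ:  (p0=3, p1=6, p2=3, p3=3, p4=1, p5=1, p6=4) → (p0=3, p1=8, p2=3, p3=4, p4=1, p5=1, p6=4)

YES — reachable via ⟨γ, γ, γ⟩ (3 firings)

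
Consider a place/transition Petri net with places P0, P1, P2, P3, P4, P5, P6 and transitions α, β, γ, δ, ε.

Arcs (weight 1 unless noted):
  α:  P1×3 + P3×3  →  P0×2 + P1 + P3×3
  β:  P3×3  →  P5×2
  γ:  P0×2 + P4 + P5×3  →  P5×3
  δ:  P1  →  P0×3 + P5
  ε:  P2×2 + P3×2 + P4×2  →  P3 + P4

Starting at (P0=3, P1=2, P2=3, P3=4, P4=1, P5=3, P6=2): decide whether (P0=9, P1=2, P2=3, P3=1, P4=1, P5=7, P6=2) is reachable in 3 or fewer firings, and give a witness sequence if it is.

depth 0: 1 marking
depth 1: 4 markings reached so far
depth 2: 8 markings reached so far
depth 3: 11 markings reached so far
target is not among the 11 markings reachable within 3 steps

NO — not reachable within 3 firings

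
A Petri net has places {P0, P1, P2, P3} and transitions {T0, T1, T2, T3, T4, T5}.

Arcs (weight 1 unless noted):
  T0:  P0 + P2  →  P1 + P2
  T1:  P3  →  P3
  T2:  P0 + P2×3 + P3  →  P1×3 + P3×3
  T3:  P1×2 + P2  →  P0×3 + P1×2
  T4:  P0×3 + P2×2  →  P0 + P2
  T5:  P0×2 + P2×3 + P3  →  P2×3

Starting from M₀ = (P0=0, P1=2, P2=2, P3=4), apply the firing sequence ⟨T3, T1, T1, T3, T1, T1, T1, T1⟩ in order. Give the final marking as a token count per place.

(P0=6, P1=2, P2=0, P3=4)

step 1: fire T3:  (P0=0, P1=2, P2=2, P3=4) → (P0=3, P1=2, P2=1, P3=4)
step 2: fire T1:  (P0=3, P1=2, P2=1, P3=4) → (P0=3, P1=2, P2=1, P3=4)
step 3: fire T1:  (P0=3, P1=2, P2=1, P3=4) → (P0=3, P1=2, P2=1, P3=4)
step 4: fire T3:  (P0=3, P1=2, P2=1, P3=4) → (P0=6, P1=2, P2=0, P3=4)
step 5: fire T1:  (P0=6, P1=2, P2=0, P3=4) → (P0=6, P1=2, P2=0, P3=4)
step 6: fire T1:  (P0=6, P1=2, P2=0, P3=4) → (P0=6, P1=2, P2=0, P3=4)
step 7: fire T1:  (P0=6, P1=2, P2=0, P3=4) → (P0=6, P1=2, P2=0, P3=4)
step 8: fire T1:  (P0=6, P1=2, P2=0, P3=4) → (P0=6, P1=2, P2=0, P3=4)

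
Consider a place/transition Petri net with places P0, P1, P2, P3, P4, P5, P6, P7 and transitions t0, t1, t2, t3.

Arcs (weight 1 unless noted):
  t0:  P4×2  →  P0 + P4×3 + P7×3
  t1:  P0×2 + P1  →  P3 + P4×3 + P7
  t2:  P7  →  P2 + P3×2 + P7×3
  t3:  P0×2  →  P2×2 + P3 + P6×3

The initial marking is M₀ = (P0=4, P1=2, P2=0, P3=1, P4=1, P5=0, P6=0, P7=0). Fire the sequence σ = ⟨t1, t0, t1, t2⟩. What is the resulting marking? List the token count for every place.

(P0=1, P1=0, P2=1, P3=5, P4=8, P5=0, P6=0, P7=7)

step 1: fire t1:  (P0=4, P1=2, P2=0, P3=1, P4=1, P5=0, P6=0, P7=0) → (P0=2, P1=1, P2=0, P3=2, P4=4, P5=0, P6=0, P7=1)
step 2: fire t0:  (P0=2, P1=1, P2=0, P3=2, P4=4, P5=0, P6=0, P7=1) → (P0=3, P1=1, P2=0, P3=2, P4=5, P5=0, P6=0, P7=4)
step 3: fire t1:  (P0=3, P1=1, P2=0, P3=2, P4=5, P5=0, P6=0, P7=4) → (P0=1, P1=0, P2=0, P3=3, P4=8, P5=0, P6=0, P7=5)
step 4: fire t2:  (P0=1, P1=0, P2=0, P3=3, P4=8, P5=0, P6=0, P7=5) → (P0=1, P1=0, P2=1, P3=5, P4=8, P5=0, P6=0, P7=7)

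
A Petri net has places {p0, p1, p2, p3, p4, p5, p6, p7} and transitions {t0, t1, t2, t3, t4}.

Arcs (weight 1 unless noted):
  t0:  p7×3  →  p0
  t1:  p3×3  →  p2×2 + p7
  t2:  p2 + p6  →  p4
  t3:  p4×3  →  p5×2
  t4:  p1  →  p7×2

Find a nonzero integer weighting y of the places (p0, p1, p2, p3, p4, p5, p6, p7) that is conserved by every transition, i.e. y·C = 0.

y = (p0:0, p1:0, p2:6, p3:4, p4:6, p5:9, p6:0, p7:0)

Incidence matrix C (rows=places, cols=transitions):
       t0   t1   t2   t3   t4
   p0   1    0    0    0    0
   p1   0    0    0    0   -1
   p2   0    2   -1    0    0
   p3   0   -3    0    0    0
   p4   0    0    1   -3    0
   p5   0    0    0    2    0
   p6   0    0   -1    0    0
   p7  -3    1    0    0    2

Candidate y = [0, 0, 6, 4, 6, 9, 0, 0]; check y·C column-wise:
  col t0: 0·1 + 6·0 + 4·0 + 6·0 + 9·0 + 0·-3 = 0
  col t1: 6·2 + 4·-3 + 6·0 + 9·0 + 0·1 = 0
  col t2: 6·-1 + 4·0 + 6·1 + 9·0 + 0·-1 = 0
  col t3: 6·0 + 4·0 + 6·-3 + 9·2 = 0
  col t4: 0·-1 + 6·0 + 4·0 + 6·0 + 9·0 + 0·2 = 0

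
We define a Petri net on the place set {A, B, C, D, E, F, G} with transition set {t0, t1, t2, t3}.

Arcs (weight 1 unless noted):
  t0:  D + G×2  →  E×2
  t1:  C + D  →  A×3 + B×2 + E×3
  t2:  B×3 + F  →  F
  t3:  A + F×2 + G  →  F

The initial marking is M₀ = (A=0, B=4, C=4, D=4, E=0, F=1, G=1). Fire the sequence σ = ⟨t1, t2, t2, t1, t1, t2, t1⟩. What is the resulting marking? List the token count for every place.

step 1: fire t1:  (A=0, B=4, C=4, D=4, E=0, F=1, G=1) → (A=3, B=6, C=3, D=3, E=3, F=1, G=1)
step 2: fire t2:  (A=3, B=6, C=3, D=3, E=3, F=1, G=1) → (A=3, B=3, C=3, D=3, E=3, F=1, G=1)
step 3: fire t2:  (A=3, B=3, C=3, D=3, E=3, F=1, G=1) → (A=3, B=0, C=3, D=3, E=3, F=1, G=1)
step 4: fire t1:  (A=3, B=0, C=3, D=3, E=3, F=1, G=1) → (A=6, B=2, C=2, D=2, E=6, F=1, G=1)
step 5: fire t1:  (A=6, B=2, C=2, D=2, E=6, F=1, G=1) → (A=9, B=4, C=1, D=1, E=9, F=1, G=1)
step 6: fire t2:  (A=9, B=4, C=1, D=1, E=9, F=1, G=1) → (A=9, B=1, C=1, D=1, E=9, F=1, G=1)
step 7: fire t1:  (A=9, B=1, C=1, D=1, E=9, F=1, G=1) → (A=12, B=3, C=0, D=0, E=12, F=1, G=1)

(A=12, B=3, C=0, D=0, E=12, F=1, G=1)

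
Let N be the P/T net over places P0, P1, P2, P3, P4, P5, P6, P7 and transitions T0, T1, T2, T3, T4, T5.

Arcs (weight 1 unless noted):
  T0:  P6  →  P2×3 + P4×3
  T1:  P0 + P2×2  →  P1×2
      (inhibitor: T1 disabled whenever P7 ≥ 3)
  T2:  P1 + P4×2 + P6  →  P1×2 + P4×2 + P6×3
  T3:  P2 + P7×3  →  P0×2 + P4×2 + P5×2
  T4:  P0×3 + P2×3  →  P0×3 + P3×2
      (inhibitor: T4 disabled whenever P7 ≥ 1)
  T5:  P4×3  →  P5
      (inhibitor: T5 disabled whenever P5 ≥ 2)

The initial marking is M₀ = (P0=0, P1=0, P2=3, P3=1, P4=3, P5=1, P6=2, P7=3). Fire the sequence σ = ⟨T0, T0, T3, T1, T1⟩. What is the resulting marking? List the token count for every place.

(P0=0, P1=4, P2=4, P3=1, P4=11, P5=3, P6=0, P7=0)

step 1: fire T0:  (P0=0, P1=0, P2=3, P3=1, P4=3, P5=1, P6=2, P7=3) → (P0=0, P1=0, P2=6, P3=1, P4=6, P5=1, P6=1, P7=3)
step 2: fire T0:  (P0=0, P1=0, P2=6, P3=1, P4=6, P5=1, P6=1, P7=3) → (P0=0, P1=0, P2=9, P3=1, P4=9, P5=1, P6=0, P7=3)
step 3: fire T3:  (P0=0, P1=0, P2=9, P3=1, P4=9, P5=1, P6=0, P7=3) → (P0=2, P1=0, P2=8, P3=1, P4=11, P5=3, P6=0, P7=0)
step 4: fire T1:  (P0=2, P1=0, P2=8, P3=1, P4=11, P5=3, P6=0, P7=0) → (P0=1, P1=2, P2=6, P3=1, P4=11, P5=3, P6=0, P7=0)
step 5: fire T1:  (P0=1, P1=2, P2=6, P3=1, P4=11, P5=3, P6=0, P7=0) → (P0=0, P1=4, P2=4, P3=1, P4=11, P5=3, P6=0, P7=0)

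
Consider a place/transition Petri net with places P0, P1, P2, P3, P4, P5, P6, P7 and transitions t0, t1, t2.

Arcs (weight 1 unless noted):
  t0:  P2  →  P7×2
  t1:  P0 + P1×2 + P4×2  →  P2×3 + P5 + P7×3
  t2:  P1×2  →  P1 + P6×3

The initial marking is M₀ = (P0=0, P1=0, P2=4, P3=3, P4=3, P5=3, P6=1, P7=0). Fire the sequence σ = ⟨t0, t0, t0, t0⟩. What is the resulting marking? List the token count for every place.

step 1: fire t0:  (P0=0, P1=0, P2=4, P3=3, P4=3, P5=3, P6=1, P7=0) → (P0=0, P1=0, P2=3, P3=3, P4=3, P5=3, P6=1, P7=2)
step 2: fire t0:  (P0=0, P1=0, P2=3, P3=3, P4=3, P5=3, P6=1, P7=2) → (P0=0, P1=0, P2=2, P3=3, P4=3, P5=3, P6=1, P7=4)
step 3: fire t0:  (P0=0, P1=0, P2=2, P3=3, P4=3, P5=3, P6=1, P7=4) → (P0=0, P1=0, P2=1, P3=3, P4=3, P5=3, P6=1, P7=6)
step 4: fire t0:  (P0=0, P1=0, P2=1, P3=3, P4=3, P5=3, P6=1, P7=6) → (P0=0, P1=0, P2=0, P3=3, P4=3, P5=3, P6=1, P7=8)

(P0=0, P1=0, P2=0, P3=3, P4=3, P5=3, P6=1, P7=8)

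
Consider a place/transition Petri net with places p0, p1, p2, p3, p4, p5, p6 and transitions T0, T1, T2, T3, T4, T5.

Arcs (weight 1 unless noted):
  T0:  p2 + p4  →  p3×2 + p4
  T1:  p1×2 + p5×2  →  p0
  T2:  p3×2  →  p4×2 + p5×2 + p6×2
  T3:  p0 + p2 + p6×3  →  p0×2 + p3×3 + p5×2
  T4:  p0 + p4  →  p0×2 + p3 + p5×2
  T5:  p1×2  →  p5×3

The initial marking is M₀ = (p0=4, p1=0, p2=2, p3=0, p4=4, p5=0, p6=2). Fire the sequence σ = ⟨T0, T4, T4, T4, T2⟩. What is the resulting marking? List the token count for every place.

step 1: fire T0:  (p0=4, p1=0, p2=2, p3=0, p4=4, p5=0, p6=2) → (p0=4, p1=0, p2=1, p3=2, p4=4, p5=0, p6=2)
step 2: fire T4:  (p0=4, p1=0, p2=1, p3=2, p4=4, p5=0, p6=2) → (p0=5, p1=0, p2=1, p3=3, p4=3, p5=2, p6=2)
step 3: fire T4:  (p0=5, p1=0, p2=1, p3=3, p4=3, p5=2, p6=2) → (p0=6, p1=0, p2=1, p3=4, p4=2, p5=4, p6=2)
step 4: fire T4:  (p0=6, p1=0, p2=1, p3=4, p4=2, p5=4, p6=2) → (p0=7, p1=0, p2=1, p3=5, p4=1, p5=6, p6=2)
step 5: fire T2:  (p0=7, p1=0, p2=1, p3=5, p4=1, p5=6, p6=2) → (p0=7, p1=0, p2=1, p3=3, p4=3, p5=8, p6=4)

(p0=7, p1=0, p2=1, p3=3, p4=3, p5=8, p6=4)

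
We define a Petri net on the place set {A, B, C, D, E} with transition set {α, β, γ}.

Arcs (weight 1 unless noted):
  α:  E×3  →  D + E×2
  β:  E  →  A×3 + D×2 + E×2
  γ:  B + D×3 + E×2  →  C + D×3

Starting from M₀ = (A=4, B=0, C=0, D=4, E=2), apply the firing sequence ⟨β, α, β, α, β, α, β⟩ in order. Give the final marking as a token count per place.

step 1: fire β:  (A=4, B=0, C=0, D=4, E=2) → (A=7, B=0, C=0, D=6, E=3)
step 2: fire α:  (A=7, B=0, C=0, D=6, E=3) → (A=7, B=0, C=0, D=7, E=2)
step 3: fire β:  (A=7, B=0, C=0, D=7, E=2) → (A=10, B=0, C=0, D=9, E=3)
step 4: fire α:  (A=10, B=0, C=0, D=9, E=3) → (A=10, B=0, C=0, D=10, E=2)
step 5: fire β:  (A=10, B=0, C=0, D=10, E=2) → (A=13, B=0, C=0, D=12, E=3)
step 6: fire α:  (A=13, B=0, C=0, D=12, E=3) → (A=13, B=0, C=0, D=13, E=2)
step 7: fire β:  (A=13, B=0, C=0, D=13, E=2) → (A=16, B=0, C=0, D=15, E=3)

(A=16, B=0, C=0, D=15, E=3)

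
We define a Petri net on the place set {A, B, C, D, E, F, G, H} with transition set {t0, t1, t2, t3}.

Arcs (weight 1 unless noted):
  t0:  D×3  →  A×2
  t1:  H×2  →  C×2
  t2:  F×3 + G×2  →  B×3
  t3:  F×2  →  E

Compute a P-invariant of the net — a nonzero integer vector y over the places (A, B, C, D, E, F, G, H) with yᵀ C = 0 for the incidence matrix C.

y = (A:3, B:0, C:0, D:2, E:0, F:0, G:0, H:0)

Incidence matrix C (rows=places, cols=transitions):
       t0   t1   t2   t3
    A   2    0    0    0
    B   0    0    3    0
    C   0    2    0    0
    D  -3    0    0    0
    E   0    0    0    1
    F   0    0   -3   -2
    G   0    0   -2    0
    H   0   -2    0    0

Candidate y = [3, 0, 0, 2, 0, 0, 0, 0]; check y·C column-wise:
  col t0: 3·2 + 2·-3 = 0
  col t1: 3·0 + 0·2 + 2·0 + 0·-2 = 0
  col t2: 3·0 + 0·3 + 2·0 + 0·-3 + 0·-2 = 0
  col t3: 3·0 + 2·0 + 0·1 + 0·-2 = 0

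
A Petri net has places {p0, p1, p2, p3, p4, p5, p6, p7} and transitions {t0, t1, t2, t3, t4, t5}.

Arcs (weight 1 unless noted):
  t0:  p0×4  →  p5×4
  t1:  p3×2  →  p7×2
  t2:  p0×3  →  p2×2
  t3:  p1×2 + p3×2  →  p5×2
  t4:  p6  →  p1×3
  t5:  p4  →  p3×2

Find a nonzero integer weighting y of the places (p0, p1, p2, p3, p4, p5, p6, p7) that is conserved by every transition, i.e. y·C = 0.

y = (p0:2, p1:2, p2:3, p3:0, p4:0, p5:2, p6:6, p7:0)

Incidence matrix C (rows=places, cols=transitions):
       t0   t1   t2   t3   t4   t5
   p0  -4    0   -3    0    0    0
   p1   0    0    0   -2    3    0
   p2   0    0    2    0    0    0
   p3   0   -2    0   -2    0    2
   p4   0    0    0    0    0   -1
   p5   4    0    0    2    0    0
   p6   0    0    0    0   -1    0
   p7   0    2    0    0    0    0

Candidate y = [2, 2, 3, 0, 0, 2, 6, 0]; check y·C column-wise:
  col t0: 2·-4 + 2·0 + 3·0 + 2·4 + 6·0 = 0
  col t1: 2·0 + 2·0 + 3·0 + 0·-2 + 2·0 + 6·0 + 0·2 = 0
  col t2: 2·-3 + 2·0 + 3·2 + 2·0 + 6·0 = 0
  col t3: 2·0 + 2·-2 + 3·0 + 0·-2 + 2·2 + 6·0 = 0
  col t4: 2·0 + 2·3 + 3·0 + 2·0 + 6·-1 = 0
  col t5: 2·0 + 2·0 + 3·0 + 0·2 + 0·-1 + 2·0 + 6·0 = 0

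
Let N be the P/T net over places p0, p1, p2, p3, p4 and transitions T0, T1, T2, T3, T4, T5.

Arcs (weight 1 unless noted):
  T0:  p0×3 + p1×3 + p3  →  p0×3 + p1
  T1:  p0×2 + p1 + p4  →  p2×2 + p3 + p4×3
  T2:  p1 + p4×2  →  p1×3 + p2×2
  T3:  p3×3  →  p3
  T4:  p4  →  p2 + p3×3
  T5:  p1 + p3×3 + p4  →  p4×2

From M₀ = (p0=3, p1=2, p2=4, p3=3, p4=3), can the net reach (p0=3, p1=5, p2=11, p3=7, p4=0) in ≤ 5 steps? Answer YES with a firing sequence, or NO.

NO — not reachable within 5 firings

depth 0: 1 marking
depth 1: 6 markings reached so far
depth 2: 17 markings reached so far
depth 3: 36 markings reached so far
depth 4: 62 markings reached so far
depth 5: 97 markings reached so far
target is not among the 97 markings reachable within 5 steps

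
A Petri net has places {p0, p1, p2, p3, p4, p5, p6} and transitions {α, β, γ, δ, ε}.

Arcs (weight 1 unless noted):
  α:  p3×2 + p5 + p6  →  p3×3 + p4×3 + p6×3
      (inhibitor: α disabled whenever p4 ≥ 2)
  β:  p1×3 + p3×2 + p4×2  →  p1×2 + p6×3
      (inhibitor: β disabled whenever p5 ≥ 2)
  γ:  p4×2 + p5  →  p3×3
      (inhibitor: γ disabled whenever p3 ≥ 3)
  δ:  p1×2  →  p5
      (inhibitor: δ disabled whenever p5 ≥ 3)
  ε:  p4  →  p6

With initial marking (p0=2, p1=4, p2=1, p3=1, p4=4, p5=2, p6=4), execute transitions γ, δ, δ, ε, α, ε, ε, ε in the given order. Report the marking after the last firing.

(p0=2, p1=0, p2=1, p3=5, p4=1, p5=2, p6=10)

step 1: fire γ:  (p0=2, p1=4, p2=1, p3=1, p4=4, p5=2, p6=4) → (p0=2, p1=4, p2=1, p3=4, p4=2, p5=1, p6=4)
step 2: fire δ:  (p0=2, p1=4, p2=1, p3=4, p4=2, p5=1, p6=4) → (p0=2, p1=2, p2=1, p3=4, p4=2, p5=2, p6=4)
step 3: fire δ:  (p0=2, p1=2, p2=1, p3=4, p4=2, p5=2, p6=4) → (p0=2, p1=0, p2=1, p3=4, p4=2, p5=3, p6=4)
step 4: fire ε:  (p0=2, p1=0, p2=1, p3=4, p4=2, p5=3, p6=4) → (p0=2, p1=0, p2=1, p3=4, p4=1, p5=3, p6=5)
step 5: fire α:  (p0=2, p1=0, p2=1, p3=4, p4=1, p5=3, p6=5) → (p0=2, p1=0, p2=1, p3=5, p4=4, p5=2, p6=7)
step 6: fire ε:  (p0=2, p1=0, p2=1, p3=5, p4=4, p5=2, p6=7) → (p0=2, p1=0, p2=1, p3=5, p4=3, p5=2, p6=8)
step 7: fire ε:  (p0=2, p1=0, p2=1, p3=5, p4=3, p5=2, p6=8) → (p0=2, p1=0, p2=1, p3=5, p4=2, p5=2, p6=9)
step 8: fire ε:  (p0=2, p1=0, p2=1, p3=5, p4=2, p5=2, p6=9) → (p0=2, p1=0, p2=1, p3=5, p4=1, p5=2, p6=10)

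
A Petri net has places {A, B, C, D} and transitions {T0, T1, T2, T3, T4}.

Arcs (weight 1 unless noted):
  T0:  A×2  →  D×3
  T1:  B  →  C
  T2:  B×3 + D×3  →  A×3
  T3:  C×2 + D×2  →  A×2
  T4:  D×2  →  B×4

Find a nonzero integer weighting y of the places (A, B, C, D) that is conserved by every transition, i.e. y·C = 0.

y = (A:3, B:1, C:1, D:2)

Incidence matrix C (rows=places, cols=transitions):
       T0   T1   T2   T3   T4
    A  -2    0    3    2    0
    B   0   -1   -3    0    4
    C   0    1    0   -2    0
    D   3    0   -3   -2   -2

Candidate y = [3, 1, 1, 2]; check y·C column-wise:
  col T0: 3·-2 + 1·0 + 1·0 + 2·3 = 0
  col T1: 3·0 + 1·-1 + 1·1 + 2·0 = 0
  col T2: 3·3 + 1·-3 + 1·0 + 2·-3 = 0
  col T3: 3·2 + 1·0 + 1·-2 + 2·-2 = 0
  col T4: 3·0 + 1·4 + 1·0 + 2·-2 = 0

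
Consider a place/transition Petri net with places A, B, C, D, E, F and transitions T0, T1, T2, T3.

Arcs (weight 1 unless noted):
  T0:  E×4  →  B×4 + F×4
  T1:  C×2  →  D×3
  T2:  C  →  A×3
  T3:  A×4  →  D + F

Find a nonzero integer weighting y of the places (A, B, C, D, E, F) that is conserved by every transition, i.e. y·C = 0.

Incidence matrix C (rows=places, cols=transitions):
       T0   T1   T2   T3
    A   0    0    3   -4
    B   4    0    0    0
    C   0   -2   -1    0
    D   0    3    0    1
    E  -4    0    0    0
    F   4    0    0    1

Candidate y = [0, 1, 0, 0, 1, 0]; check y·C column-wise:
  col T0: 1·4 + 1·-4 + 0·4 = 0
  col T1: 1·0 + 0·-2 + 0·3 + 1·0 = 0
  col T2: 0·3 + 1·0 + 0·-1 + 1·0 = 0
  col T3: 0·-4 + 1·0 + 0·1 + 1·0 + 0·1 = 0

y = (A:0, B:1, C:0, D:0, E:1, F:0)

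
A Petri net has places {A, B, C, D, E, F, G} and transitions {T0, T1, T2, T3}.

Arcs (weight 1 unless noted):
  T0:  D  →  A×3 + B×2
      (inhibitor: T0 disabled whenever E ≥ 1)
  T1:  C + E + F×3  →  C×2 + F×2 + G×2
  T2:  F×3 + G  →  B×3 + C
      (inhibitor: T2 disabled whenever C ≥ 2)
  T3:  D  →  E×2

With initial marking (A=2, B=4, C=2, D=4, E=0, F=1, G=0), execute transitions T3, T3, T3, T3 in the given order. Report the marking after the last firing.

step 1: fire T3:  (A=2, B=4, C=2, D=4, E=0, F=1, G=0) → (A=2, B=4, C=2, D=3, E=2, F=1, G=0)
step 2: fire T3:  (A=2, B=4, C=2, D=3, E=2, F=1, G=0) → (A=2, B=4, C=2, D=2, E=4, F=1, G=0)
step 3: fire T3:  (A=2, B=4, C=2, D=2, E=4, F=1, G=0) → (A=2, B=4, C=2, D=1, E=6, F=1, G=0)
step 4: fire T3:  (A=2, B=4, C=2, D=1, E=6, F=1, G=0) → (A=2, B=4, C=2, D=0, E=8, F=1, G=0)

(A=2, B=4, C=2, D=0, E=8, F=1, G=0)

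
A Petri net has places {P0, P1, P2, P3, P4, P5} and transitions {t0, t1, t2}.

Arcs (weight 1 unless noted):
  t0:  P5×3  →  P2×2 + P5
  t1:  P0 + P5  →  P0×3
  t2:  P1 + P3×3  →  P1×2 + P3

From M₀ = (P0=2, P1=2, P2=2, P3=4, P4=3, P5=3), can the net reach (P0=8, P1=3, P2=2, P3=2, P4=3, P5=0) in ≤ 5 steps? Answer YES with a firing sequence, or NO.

YES — reachable via ⟨t1, t1, t1, t2⟩ (4 firings)

step 1: fire t1:  (P0=2, P1=2, P2=2, P3=4, P4=3, P5=3) → (P0=4, P1=2, P2=2, P3=4, P4=3, P5=2)
step 2: fire t1:  (P0=4, P1=2, P2=2, P3=4, P4=3, P5=2) → (P0=6, P1=2, P2=2, P3=4, P4=3, P5=1)
step 3: fire t1:  (P0=6, P1=2, P2=2, P3=4, P4=3, P5=1) → (P0=8, P1=2, P2=2, P3=4, P4=3, P5=0)
step 4: fire t2:  (P0=8, P1=2, P2=2, P3=4, P4=3, P5=0) → (P0=8, P1=3, P2=2, P3=2, P4=3, P5=0)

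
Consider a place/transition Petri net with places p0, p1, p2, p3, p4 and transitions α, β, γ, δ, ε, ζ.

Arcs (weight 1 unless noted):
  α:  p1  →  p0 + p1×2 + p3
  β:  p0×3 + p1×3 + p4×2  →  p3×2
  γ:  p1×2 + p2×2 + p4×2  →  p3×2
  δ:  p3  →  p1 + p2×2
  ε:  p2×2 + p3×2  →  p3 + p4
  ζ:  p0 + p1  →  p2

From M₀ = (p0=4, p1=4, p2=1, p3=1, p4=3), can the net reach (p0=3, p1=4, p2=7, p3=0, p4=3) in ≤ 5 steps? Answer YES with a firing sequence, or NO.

NO — not reachable within 5 firings

depth 0: 1 marking
depth 1: 5 markings reached so far
depth 2: 15 markings reached so far
depth 3: 36 markings reached so far
depth 4: 72 markings reached so far
depth 5: 126 markings reached so far
target is not among the 126 markings reachable within 5 steps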